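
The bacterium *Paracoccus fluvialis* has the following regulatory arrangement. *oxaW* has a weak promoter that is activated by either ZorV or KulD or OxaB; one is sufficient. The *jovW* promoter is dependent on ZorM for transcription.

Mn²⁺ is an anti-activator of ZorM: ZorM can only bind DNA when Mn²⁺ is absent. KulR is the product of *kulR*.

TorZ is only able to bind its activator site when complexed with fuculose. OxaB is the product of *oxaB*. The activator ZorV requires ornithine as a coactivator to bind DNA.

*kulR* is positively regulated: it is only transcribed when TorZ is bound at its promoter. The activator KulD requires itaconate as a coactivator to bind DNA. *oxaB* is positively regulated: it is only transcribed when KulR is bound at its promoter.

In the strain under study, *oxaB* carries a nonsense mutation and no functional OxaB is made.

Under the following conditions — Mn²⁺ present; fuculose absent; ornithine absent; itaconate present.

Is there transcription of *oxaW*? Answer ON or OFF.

ON

Ornithine is absent, so ZorV is inactive.
Itaconate is present, so KulD is active.
OxaB is non-functional in this strain, so it has no effect.
Activator KulD is present, so *oxaW* is transcribed.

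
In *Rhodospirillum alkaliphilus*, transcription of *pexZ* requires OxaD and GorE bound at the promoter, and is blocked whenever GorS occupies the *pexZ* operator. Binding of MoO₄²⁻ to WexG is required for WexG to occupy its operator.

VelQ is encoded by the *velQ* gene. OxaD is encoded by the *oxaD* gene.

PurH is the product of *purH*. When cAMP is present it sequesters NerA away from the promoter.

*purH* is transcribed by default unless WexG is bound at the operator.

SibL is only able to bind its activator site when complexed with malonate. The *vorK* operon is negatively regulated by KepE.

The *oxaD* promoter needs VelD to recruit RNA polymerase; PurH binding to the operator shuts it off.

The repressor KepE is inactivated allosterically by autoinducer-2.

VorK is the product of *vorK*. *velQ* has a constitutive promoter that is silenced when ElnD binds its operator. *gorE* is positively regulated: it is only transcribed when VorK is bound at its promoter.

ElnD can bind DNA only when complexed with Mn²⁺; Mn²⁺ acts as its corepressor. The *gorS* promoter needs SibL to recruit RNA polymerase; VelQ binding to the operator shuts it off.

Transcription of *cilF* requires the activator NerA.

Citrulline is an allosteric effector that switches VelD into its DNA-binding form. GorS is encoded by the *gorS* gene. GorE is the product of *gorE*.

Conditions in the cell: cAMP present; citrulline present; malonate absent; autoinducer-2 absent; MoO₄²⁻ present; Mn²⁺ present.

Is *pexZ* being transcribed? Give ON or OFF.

Mn²⁺ is present, so ElnD is active.
With repressor ElnD bound, *velQ* is not transcribed.
So VelQ is not produced.
Malonate is absent, so SibL is inactive.
Required activator SibL is absent, so *gorS* is not transcribed.
So GorS is not produced.
MoO₄²⁻ is present, so WexG is active.
With repressor WexG bound, *purH* is not transcribed.
So PurH is not produced.
Citrulline is present, so VelD is active.
No repressor is bound and VelD is active, so *oxaD* is transcribed.
So OxaD is produced and active.
Autoinducer-2 is absent, so KepE is active.
With repressor KepE bound, *vorK* is not transcribed.
So VorK is not produced.
Required activator VorK is absent, so *gorE* is not transcribed.
So GorE is not produced.
Required activator GorE is absent, so *pexZ* is not transcribed.

OFF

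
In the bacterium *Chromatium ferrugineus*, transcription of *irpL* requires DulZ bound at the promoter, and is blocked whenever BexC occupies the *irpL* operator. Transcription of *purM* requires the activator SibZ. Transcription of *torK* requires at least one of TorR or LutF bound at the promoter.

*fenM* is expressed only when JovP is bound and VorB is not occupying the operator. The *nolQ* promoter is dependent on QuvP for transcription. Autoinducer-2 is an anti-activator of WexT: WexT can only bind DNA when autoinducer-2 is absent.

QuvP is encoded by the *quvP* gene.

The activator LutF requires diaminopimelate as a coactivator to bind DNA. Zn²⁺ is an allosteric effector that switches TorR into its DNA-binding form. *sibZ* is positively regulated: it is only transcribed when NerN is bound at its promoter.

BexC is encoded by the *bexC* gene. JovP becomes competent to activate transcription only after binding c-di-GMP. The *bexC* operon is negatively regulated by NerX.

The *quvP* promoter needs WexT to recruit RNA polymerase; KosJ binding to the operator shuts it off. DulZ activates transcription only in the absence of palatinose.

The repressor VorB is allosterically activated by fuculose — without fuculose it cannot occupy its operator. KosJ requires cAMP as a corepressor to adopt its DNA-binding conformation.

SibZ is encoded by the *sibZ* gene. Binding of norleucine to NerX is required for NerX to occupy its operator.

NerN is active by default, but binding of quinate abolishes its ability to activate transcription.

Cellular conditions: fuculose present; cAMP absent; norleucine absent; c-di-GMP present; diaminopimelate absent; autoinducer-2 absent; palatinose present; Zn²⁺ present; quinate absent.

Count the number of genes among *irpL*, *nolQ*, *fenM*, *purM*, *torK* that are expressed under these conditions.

Norleucine is absent, so NerX is inactive.
With no repressor bound, *bexC* is transcribed.
So BexC is produced and active.
Palatinose is present, so DulZ is inactive.
With repressor BexC bound, *irpL* is not transcribed.
→ *irpL* is OFF.
Autoinducer-2 is absent, so WexT is active.
cAMP is absent, so KosJ is inactive.
No repressor is bound and WexT is active, so *quvP* is transcribed.
So QuvP is produced and active.
No repressor is bound and QuvP is active, so *nolQ* is transcribed.
→ *nolQ* is ON.
Fuculose is present, so VorB is active.
c-di-GMP is present, so JovP is active.
With repressor VorB bound, *fenM* is not transcribed.
→ *fenM* is OFF.
Quinate is absent, so NerN is active.
No repressor is bound and NerN is active, so *sibZ* is transcribed.
So SibZ is produced and active.
No repressor is bound and SibZ is active, so *purM* is transcribed.
→ *purM* is ON.
Zn²⁺ is present, so TorR is active.
Diaminopimelate is absent, so LutF is inactive.
Activator TorR is present, so *torK* is transcribed.
→ *torK* is ON.
3 of the 5 genes are transcribed.

3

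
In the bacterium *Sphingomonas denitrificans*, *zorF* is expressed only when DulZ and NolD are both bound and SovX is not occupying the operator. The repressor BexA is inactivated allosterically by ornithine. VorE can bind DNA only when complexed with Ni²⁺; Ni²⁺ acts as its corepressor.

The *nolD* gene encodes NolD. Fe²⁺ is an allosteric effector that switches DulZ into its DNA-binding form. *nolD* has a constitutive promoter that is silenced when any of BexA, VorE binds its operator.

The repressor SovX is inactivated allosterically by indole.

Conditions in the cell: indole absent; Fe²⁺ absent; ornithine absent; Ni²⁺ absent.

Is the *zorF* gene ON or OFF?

OFF

Indole is absent, so SovX is active.
Fe²⁺ is absent, so DulZ is inactive.
Ornithine is absent, so BexA is active.
Ni²⁺ is absent, so VorE is inactive.
With repressor BexA bound, *nolD* is not transcribed.
So NolD is not produced.
With repressor SovX bound, *zorF* is not transcribed.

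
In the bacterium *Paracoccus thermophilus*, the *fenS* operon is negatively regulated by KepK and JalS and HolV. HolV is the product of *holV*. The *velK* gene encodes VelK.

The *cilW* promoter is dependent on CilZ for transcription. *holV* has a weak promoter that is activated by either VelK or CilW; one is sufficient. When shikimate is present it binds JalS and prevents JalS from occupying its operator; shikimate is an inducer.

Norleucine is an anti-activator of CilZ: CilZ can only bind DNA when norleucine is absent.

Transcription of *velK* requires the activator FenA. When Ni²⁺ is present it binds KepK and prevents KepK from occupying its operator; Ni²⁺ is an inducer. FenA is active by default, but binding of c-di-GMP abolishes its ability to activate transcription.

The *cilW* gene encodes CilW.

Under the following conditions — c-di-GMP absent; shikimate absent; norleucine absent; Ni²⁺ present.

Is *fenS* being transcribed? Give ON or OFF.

OFF

Ni²⁺ is present, so KepK is inactive.
Shikimate is absent, so JalS is active.
c-di-GMP is absent, so FenA is active.
No repressor is bound and FenA is active, so *velK* is transcribed.
So VelK is produced and active.
Norleucine is absent, so CilZ is active.
No repressor is bound and CilZ is active, so *cilW* is transcribed.
So CilW is produced and active.
Activator VelK is present, so *holV* is transcribed.
So HolV is produced and active.
With repressor JalS bound, *fenS* is not transcribed.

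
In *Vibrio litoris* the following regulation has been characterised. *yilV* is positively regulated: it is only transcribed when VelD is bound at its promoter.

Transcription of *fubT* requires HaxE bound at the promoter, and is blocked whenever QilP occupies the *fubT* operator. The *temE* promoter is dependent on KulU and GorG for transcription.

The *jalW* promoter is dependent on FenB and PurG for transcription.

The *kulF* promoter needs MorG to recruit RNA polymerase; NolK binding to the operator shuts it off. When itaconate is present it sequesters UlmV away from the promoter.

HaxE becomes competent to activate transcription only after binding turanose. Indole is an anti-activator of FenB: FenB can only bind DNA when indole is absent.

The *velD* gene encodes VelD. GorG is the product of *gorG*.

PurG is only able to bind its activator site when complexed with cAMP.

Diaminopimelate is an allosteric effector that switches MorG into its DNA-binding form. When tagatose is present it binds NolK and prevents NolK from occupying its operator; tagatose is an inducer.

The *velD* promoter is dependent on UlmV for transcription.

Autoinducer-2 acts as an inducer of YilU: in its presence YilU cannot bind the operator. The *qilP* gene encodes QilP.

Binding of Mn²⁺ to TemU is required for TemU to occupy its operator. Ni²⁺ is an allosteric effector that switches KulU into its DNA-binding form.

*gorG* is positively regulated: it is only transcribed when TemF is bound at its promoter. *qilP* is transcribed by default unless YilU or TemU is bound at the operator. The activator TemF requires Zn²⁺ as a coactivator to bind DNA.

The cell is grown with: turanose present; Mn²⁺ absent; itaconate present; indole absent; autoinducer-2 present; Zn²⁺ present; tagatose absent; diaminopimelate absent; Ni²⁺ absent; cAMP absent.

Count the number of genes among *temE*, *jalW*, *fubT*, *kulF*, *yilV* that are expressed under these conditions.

Ni²⁺ is absent, so KulU is inactive.
Zn²⁺ is present, so TemF is active.
No repressor is bound and TemF is active, so *gorG* is transcribed.
So GorG is produced and active.
Required activator KulU is absent, so *temE* is not transcribed.
→ *temE* is OFF.
Indole is absent, so FenB is active.
cAMP is absent, so PurG is inactive.
Required activator PurG is absent, so *jalW* is not transcribed.
→ *jalW* is OFF.
Autoinducer-2 is present, so YilU is inactive.
Mn²⁺ is absent, so TemU is inactive.
With no repressor bound, *qilP* is transcribed.
So QilP is produced and active.
Turanose is present, so HaxE is active.
With repressor QilP bound, *fubT* is not transcribed.
→ *fubT* is OFF.
Tagatose is absent, so NolK is active.
Diaminopimelate is absent, so MorG is inactive.
With repressor NolK bound, *kulF* is not transcribed.
→ *kulF* is OFF.
Itaconate is present, so UlmV is inactive.
Required activator UlmV is absent, so *velD* is not transcribed.
So VelD is not produced.
Required activator VelD is absent, so *yilV* is not transcribed.
→ *yilV* is OFF.
0 of the 5 genes are transcribed.

0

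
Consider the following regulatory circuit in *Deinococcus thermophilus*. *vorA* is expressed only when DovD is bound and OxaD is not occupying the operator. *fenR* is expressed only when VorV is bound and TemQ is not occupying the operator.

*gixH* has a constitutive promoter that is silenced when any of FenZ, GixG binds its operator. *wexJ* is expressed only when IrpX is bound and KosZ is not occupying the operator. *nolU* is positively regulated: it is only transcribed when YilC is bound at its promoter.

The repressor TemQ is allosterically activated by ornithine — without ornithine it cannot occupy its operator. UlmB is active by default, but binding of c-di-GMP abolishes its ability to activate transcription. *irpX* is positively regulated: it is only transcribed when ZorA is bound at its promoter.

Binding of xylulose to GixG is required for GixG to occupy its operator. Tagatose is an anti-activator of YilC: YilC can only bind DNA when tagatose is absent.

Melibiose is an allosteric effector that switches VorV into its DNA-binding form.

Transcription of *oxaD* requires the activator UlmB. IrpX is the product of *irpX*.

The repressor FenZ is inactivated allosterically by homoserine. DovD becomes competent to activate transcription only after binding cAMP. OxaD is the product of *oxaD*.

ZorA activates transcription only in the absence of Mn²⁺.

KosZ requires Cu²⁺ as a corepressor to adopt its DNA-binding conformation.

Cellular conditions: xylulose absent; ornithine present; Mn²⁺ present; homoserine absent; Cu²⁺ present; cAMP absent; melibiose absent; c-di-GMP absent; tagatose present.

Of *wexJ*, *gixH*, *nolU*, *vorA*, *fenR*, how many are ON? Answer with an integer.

0

Cu²⁺ is present, so KosZ is active.
Mn²⁺ is present, so ZorA is inactive.
Required activator ZorA is absent, so *irpX* is not transcribed.
So IrpX is not produced.
With repressor KosZ bound, *wexJ* is not transcribed.
→ *wexJ* is OFF.
Homoserine is absent, so FenZ is active.
Xylulose is absent, so GixG is inactive.
With repressor FenZ bound, *gixH* is not transcribed.
→ *gixH* is OFF.
Tagatose is present, so YilC is inactive.
Required activator YilC is absent, so *nolU* is not transcribed.
→ *nolU* is OFF.
cAMP is absent, so DovD is inactive.
c-di-GMP is absent, so UlmB is active.
No repressor is bound and UlmB is active, so *oxaD* is transcribed.
So OxaD is produced and active.
With repressor OxaD bound, *vorA* is not transcribed.
→ *vorA* is OFF.
Ornithine is present, so TemQ is active.
Melibiose is absent, so VorV is inactive.
With repressor TemQ bound, *fenR* is not transcribed.
→ *fenR* is OFF.
0 of the 5 genes are transcribed.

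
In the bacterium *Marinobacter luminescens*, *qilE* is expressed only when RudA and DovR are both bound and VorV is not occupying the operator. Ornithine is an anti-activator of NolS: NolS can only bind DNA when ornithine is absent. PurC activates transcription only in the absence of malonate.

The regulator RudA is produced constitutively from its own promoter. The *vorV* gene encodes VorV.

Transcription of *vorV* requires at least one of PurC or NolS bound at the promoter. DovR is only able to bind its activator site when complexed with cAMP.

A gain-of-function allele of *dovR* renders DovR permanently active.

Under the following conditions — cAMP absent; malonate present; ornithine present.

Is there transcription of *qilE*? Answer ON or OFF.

ON

RudA is produced constitutively and is active.
Malonate is present, so PurC is inactive.
Ornithine is present, so NolS is inactive.
No activator is available at the *vorV* promoter, so *vorV* is not transcribed.
So VorV is not produced.
DovR is constitutively active in this strain.
No repressor is bound and RudA and DovR are active, so *qilE* is transcribed.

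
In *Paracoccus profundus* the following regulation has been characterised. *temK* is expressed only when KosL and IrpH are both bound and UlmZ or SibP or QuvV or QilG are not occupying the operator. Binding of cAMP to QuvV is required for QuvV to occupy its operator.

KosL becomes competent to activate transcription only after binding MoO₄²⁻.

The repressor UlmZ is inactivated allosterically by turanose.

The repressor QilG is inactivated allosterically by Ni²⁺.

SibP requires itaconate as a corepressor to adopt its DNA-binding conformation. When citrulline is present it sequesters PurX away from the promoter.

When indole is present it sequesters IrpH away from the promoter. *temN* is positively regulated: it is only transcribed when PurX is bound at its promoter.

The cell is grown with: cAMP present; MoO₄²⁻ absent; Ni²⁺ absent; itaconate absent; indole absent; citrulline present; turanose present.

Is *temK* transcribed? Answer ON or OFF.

OFF

MoO₄²⁻ is absent, so KosL is inactive.
Turanose is present, so UlmZ is inactive.
Itaconate is absent, so SibP is inactive.
cAMP is present, so QuvV is active.
Indole is absent, so IrpH is active.
Ni²⁺ is absent, so QilG is active.
With repressor QuvV bound, *temK* is not transcribed.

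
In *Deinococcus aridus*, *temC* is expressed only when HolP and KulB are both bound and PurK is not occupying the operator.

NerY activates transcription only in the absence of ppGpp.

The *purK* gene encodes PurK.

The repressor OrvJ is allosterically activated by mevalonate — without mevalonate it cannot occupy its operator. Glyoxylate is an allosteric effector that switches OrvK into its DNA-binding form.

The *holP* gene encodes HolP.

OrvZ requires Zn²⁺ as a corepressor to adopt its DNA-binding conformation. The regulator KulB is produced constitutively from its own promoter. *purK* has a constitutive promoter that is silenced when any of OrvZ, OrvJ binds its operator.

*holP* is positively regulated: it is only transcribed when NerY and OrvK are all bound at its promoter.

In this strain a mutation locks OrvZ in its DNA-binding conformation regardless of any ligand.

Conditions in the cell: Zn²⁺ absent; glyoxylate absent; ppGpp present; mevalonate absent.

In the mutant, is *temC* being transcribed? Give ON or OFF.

ppGpp is present, so NerY is inactive.
Glyoxylate is absent, so OrvK is inactive.
Required activator NerY is absent, so *holP* is not transcribed.
So HolP is not produced.
OrvZ is constitutively active in this strain.
Mevalonate is absent, so OrvJ is inactive.
With repressor OrvZ bound, *purK* is not transcribed.
So PurK is not produced.
KulB is produced constitutively and is active.
Required activator HolP is absent, so *temC* is not transcribed.

OFF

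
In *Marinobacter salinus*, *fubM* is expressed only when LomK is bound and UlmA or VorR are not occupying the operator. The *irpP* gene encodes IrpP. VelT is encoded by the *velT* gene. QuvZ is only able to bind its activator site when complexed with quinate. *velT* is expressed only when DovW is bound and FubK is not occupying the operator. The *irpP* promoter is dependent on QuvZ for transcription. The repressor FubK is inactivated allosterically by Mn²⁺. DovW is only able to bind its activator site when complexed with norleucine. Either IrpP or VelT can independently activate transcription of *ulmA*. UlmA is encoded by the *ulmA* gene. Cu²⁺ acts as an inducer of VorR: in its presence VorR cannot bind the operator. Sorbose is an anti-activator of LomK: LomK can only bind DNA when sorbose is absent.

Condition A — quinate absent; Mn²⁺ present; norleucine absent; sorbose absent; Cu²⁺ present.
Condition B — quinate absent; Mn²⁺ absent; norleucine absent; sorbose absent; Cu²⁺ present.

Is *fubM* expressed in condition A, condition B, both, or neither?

both

Condition A:
Quinate is absent, so QuvZ is inactive.
Required activator QuvZ is absent, so *irpP* is not transcribed.
So IrpP is not produced.
Mn²⁺ is present, so FubK is inactive.
Norleucine is absent, so DovW is inactive.
Required activator DovW is absent, so *velT* is not transcribed.
So VelT is not produced.
No activator is available at the *ulmA* promoter, so *ulmA* is not transcribed.
So UlmA is not produced.
Sorbose is absent, so LomK is active.
Cu²⁺ is present, so VorR is inactive.
No repressor is bound and LomK is active, so *fubM* is transcribed.
→ *fubM* is ON in A.
Condition B:
Quinate is absent, so QuvZ is inactive.
Required activator QuvZ is absent, so *irpP* is not transcribed.
So IrpP is not produced.
Mn²⁺ is absent, so FubK is active.
Norleucine is absent, so DovW is inactive.
With repressor FubK bound, *velT* is not transcribed.
So VelT is not produced.
No activator is available at the *ulmA* promoter, so *ulmA* is not transcribed.
So UlmA is not produced.
Sorbose is absent, so LomK is active.
Cu²⁺ is present, so VorR is inactive.
No repressor is bound and LomK is active, so *fubM* is transcribed.
→ *fubM* is ON in B.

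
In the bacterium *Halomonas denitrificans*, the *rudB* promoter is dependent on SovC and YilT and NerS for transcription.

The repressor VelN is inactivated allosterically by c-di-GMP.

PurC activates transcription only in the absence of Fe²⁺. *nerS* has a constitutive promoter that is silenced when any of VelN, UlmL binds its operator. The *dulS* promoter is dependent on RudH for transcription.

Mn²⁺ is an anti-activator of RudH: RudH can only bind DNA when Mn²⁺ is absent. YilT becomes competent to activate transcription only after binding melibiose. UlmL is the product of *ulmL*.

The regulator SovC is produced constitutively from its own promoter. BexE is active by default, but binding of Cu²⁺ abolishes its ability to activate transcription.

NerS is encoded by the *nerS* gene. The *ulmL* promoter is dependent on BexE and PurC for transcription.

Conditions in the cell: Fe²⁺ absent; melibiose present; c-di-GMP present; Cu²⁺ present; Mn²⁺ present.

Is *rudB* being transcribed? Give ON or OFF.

ON

SovC is produced constitutively and is active.
Melibiose is present, so YilT is active.
c-di-GMP is present, so VelN is inactive.
Cu²⁺ is present, so BexE is inactive.
Fe²⁺ is absent, so PurC is active.
Required activator BexE is absent, so *ulmL* is not transcribed.
So UlmL is not produced.
With no repressor bound, *nerS* is transcribed.
So NerS is produced and active.
No repressor is bound and SovC and YilT and NerS are active, so *rudB* is transcribed.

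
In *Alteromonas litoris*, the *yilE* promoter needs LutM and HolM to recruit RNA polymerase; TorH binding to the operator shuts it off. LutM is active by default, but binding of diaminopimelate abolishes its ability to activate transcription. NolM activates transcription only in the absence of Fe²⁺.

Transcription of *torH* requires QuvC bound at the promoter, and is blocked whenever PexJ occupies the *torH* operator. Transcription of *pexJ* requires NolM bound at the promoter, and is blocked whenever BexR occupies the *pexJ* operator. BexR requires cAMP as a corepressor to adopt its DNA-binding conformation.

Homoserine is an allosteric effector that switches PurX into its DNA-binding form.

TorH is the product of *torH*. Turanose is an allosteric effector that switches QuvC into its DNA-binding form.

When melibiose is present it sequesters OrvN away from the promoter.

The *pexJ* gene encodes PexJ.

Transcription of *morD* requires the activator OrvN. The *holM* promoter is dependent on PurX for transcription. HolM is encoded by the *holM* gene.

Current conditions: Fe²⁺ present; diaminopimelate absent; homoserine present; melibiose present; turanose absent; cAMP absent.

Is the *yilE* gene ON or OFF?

ON

Turanose is absent, so QuvC is inactive.
Fe²⁺ is present, so NolM is inactive.
cAMP is absent, so BexR is inactive.
Required activator NolM is absent, so *pexJ* is not transcribed.
So PexJ is not produced.
Required activator QuvC is absent, so *torH* is not transcribed.
So TorH is not produced.
Diaminopimelate is absent, so LutM is active.
Homoserine is present, so PurX is active.
No repressor is bound and PurX is active, so *holM* is transcribed.
So HolM is produced and active.
No repressor is bound and LutM and HolM are active, so *yilE* is transcribed.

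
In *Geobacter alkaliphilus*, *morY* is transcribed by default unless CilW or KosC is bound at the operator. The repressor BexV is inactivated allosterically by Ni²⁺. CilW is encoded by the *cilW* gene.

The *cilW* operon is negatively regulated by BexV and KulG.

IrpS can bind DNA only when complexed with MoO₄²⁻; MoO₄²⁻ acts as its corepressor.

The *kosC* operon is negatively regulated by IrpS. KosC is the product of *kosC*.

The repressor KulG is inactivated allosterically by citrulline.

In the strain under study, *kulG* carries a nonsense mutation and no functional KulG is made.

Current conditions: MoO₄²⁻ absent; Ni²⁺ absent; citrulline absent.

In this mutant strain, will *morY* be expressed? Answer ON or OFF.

OFF

Ni²⁺ is absent, so BexV is active.
KulG is non-functional in this strain, so it has no effect.
With repressor BexV bound, *cilW* is not transcribed.
So CilW is not produced.
MoO₄²⁻ is absent, so IrpS is inactive.
With no repressor bound, *kosC* is transcribed.
So KosC is produced and active.
With repressor KosC bound, *morY* is not transcribed.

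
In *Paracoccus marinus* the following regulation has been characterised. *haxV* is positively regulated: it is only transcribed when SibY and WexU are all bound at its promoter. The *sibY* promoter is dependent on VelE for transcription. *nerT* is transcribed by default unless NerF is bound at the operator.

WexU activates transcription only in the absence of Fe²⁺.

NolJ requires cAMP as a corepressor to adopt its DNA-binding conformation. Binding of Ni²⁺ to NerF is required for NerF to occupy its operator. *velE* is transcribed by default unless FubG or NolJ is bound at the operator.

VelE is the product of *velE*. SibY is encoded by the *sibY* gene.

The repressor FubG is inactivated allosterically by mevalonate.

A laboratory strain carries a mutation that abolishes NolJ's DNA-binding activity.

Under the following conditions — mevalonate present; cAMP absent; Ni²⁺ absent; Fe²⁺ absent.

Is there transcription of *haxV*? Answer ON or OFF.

Mevalonate is present, so FubG is inactive.
NolJ is non-functional in this strain, so it has no effect.
With no repressor bound, *velE* is transcribed.
So VelE is produced and active.
No repressor is bound and VelE is active, so *sibY* is transcribed.
So SibY is produced and active.
Fe²⁺ is absent, so WexU is active.
No repressor is bound and SibY and WexU are active, so *haxV* is transcribed.

ON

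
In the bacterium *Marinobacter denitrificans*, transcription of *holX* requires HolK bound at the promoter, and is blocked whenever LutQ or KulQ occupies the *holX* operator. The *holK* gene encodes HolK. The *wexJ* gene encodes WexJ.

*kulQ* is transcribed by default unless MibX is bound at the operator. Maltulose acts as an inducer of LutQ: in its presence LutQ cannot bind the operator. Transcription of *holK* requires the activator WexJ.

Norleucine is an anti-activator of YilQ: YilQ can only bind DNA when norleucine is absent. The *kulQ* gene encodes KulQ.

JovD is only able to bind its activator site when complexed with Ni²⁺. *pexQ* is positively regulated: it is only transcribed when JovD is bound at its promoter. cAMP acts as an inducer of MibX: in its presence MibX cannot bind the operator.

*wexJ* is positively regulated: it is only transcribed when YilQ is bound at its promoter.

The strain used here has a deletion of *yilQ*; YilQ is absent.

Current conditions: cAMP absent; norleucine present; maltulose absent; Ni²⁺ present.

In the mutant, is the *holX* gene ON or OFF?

Maltulose is absent, so LutQ is active.
cAMP is absent, so MibX is active.
With repressor MibX bound, *kulQ* is not transcribed.
So KulQ is not produced.
YilQ is non-functional in this strain, so it has no effect.
Required activator YilQ is absent, so *wexJ* is not transcribed.
So WexJ is not produced.
Required activator WexJ is absent, so *holK* is not transcribed.
So HolK is not produced.
With repressor LutQ bound, *holX* is not transcribed.

OFF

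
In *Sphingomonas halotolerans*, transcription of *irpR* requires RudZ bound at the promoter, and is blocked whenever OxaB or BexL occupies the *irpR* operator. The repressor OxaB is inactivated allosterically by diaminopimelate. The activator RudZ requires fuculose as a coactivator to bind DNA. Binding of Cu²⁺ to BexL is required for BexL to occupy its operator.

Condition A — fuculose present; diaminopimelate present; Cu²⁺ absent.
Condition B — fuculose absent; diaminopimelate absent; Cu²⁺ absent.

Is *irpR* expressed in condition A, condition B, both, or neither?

A only

Condition A:
Fuculose is present, so RudZ is active.
Diaminopimelate is present, so OxaB is inactive.
Cu²⁺ is absent, so BexL is inactive.
No repressor is bound and RudZ is active, so *irpR* is transcribed.
→ *irpR* is ON in A.
Condition B:
Fuculose is absent, so RudZ is inactive.
Diaminopimelate is absent, so OxaB is active.
Cu²⁺ is absent, so BexL is inactive.
With repressor OxaB bound, *irpR* is not transcribed.
→ *irpR* is OFF in B.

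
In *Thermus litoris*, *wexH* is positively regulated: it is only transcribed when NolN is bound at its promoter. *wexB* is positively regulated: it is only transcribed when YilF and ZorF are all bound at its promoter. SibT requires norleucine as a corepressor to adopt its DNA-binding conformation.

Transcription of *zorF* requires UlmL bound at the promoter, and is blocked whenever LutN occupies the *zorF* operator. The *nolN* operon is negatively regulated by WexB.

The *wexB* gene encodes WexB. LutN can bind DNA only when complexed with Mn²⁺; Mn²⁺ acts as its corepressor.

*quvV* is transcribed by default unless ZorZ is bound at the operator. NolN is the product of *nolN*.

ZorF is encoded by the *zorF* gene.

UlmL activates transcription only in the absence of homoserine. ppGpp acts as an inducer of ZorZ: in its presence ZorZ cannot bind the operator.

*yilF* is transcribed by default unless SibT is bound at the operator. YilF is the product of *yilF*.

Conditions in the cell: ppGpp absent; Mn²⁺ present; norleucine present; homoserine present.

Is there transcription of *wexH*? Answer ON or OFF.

ON

Norleucine is present, so SibT is active.
With repressor SibT bound, *yilF* is not transcribed.
So YilF is not produced.
Mn²⁺ is present, so LutN is active.
Homoserine is present, so UlmL is inactive.
With repressor LutN bound, *zorF* is not transcribed.
So ZorF is not produced.
Required activator YilF is absent, so *wexB* is not transcribed.
So WexB is not produced.
With no repressor bound, *nolN* is transcribed.
So NolN is produced and active.
No repressor is bound and NolN is active, so *wexH* is transcribed.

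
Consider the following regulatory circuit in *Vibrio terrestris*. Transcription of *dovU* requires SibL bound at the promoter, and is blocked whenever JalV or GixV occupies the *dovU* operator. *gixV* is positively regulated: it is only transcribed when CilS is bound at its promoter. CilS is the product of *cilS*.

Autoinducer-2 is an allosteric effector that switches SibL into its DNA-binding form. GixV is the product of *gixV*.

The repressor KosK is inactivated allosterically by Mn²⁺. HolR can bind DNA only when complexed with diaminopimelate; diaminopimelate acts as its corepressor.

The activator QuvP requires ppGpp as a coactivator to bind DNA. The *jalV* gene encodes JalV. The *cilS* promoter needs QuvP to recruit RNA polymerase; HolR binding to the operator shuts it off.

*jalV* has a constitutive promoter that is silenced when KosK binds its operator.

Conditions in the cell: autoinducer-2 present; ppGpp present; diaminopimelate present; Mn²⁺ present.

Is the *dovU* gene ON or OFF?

OFF

Autoinducer-2 is present, so SibL is active.
Mn²⁺ is present, so KosK is inactive.
With no repressor bound, *jalV* is transcribed.
So JalV is produced and active.
Diaminopimelate is present, so HolR is active.
ppGpp is present, so QuvP is active.
With repressor HolR bound, *cilS* is not transcribed.
So CilS is not produced.
Required activator CilS is absent, so *gixV* is not transcribed.
So GixV is not produced.
With repressor JalV bound, *dovU* is not transcribed.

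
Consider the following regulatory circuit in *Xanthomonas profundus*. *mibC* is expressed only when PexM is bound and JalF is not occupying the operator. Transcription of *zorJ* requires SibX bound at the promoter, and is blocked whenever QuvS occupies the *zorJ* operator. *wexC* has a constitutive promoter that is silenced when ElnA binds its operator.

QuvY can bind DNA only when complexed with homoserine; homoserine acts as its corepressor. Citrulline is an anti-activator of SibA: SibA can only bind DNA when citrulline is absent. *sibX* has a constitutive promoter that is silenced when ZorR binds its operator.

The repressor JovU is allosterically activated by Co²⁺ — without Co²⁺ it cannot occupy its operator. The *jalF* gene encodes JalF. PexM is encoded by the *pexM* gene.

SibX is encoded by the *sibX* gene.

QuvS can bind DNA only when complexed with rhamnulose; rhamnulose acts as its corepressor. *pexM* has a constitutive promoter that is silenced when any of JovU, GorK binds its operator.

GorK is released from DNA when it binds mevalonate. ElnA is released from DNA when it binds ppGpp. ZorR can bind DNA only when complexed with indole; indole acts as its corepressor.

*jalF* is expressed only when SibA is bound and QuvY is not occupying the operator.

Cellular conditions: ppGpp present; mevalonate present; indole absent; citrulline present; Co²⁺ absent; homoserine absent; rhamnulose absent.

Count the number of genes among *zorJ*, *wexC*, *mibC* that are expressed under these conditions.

Indole is absent, so ZorR is inactive.
With no repressor bound, *sibX* is transcribed.
So SibX is produced and active.
Rhamnulose is absent, so QuvS is inactive.
No repressor is bound and SibX is active, so *zorJ* is transcribed.
→ *zorJ* is ON.
ppGpp is present, so ElnA is inactive.
With no repressor bound, *wexC* is transcribed.
→ *wexC* is ON.
Citrulline is present, so SibA is inactive.
Homoserine is absent, so QuvY is inactive.
Required activator SibA is absent, so *jalF* is not transcribed.
So JalF is not produced.
Co²⁺ is absent, so JovU is inactive.
Mevalonate is present, so GorK is inactive.
With no repressor bound, *pexM* is transcribed.
So PexM is produced and active.
No repressor is bound and PexM is active, so *mibC* is transcribed.
→ *mibC* is ON.
3 of the 3 genes are transcribed.

3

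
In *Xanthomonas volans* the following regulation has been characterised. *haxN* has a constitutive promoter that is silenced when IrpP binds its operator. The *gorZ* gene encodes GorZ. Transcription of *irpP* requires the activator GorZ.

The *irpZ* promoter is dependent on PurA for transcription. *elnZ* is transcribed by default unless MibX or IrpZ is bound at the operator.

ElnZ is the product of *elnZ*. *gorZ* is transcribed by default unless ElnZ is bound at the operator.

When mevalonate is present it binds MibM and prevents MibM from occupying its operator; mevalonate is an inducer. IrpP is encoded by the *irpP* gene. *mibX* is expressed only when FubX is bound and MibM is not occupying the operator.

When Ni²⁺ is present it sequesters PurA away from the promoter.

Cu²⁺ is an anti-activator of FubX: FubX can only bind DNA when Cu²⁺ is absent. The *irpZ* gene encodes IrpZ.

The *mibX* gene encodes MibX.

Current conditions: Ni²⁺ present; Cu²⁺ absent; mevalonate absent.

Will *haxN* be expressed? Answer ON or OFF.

ON

Cu²⁺ is absent, so FubX is active.
Mevalonate is absent, so MibM is active.
With repressor MibM bound, *mibX* is not transcribed.
So MibX is not produced.
Ni²⁺ is present, so PurA is inactive.
Required activator PurA is absent, so *irpZ* is not transcribed.
So IrpZ is not produced.
With no repressor bound, *elnZ* is transcribed.
So ElnZ is produced and active.
With repressor ElnZ bound, *gorZ* is not transcribed.
So GorZ is not produced.
Required activator GorZ is absent, so *irpP* is not transcribed.
So IrpP is not produced.
With no repressor bound, *haxN* is transcribed.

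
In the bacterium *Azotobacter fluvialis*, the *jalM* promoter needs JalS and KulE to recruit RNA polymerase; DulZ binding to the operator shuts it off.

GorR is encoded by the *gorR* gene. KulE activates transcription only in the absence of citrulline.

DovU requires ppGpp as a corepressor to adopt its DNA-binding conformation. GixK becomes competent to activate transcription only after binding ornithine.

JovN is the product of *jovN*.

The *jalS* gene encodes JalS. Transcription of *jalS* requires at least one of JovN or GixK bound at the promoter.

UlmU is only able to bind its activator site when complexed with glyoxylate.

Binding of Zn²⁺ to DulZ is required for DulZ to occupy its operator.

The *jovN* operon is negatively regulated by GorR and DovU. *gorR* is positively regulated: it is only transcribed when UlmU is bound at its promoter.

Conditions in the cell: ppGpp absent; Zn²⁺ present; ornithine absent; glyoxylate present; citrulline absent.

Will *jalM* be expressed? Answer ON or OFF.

OFF

Zn²⁺ is present, so DulZ is active.
Glyoxylate is present, so UlmU is active.
No repressor is bound and UlmU is active, so *gorR* is transcribed.
So GorR is produced and active.
ppGpp is absent, so DovU is inactive.
With repressor GorR bound, *jovN* is not transcribed.
So JovN is not produced.
Ornithine is absent, so GixK is inactive.
No activator is available at the *jalS* promoter, so *jalS* is not transcribed.
So JalS is not produced.
Citrulline is absent, so KulE is active.
With repressor DulZ bound, *jalM* is not transcribed.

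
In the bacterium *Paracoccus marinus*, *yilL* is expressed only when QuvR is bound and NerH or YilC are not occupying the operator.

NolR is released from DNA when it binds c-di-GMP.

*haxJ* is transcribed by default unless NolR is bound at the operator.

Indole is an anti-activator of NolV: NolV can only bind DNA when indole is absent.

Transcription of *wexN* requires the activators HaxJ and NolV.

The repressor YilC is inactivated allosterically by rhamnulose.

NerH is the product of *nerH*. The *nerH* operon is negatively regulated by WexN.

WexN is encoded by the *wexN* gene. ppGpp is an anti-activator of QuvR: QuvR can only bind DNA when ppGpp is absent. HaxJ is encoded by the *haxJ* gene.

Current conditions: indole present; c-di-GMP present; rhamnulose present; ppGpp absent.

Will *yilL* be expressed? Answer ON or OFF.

OFF

c-di-GMP is present, so NolR is inactive.
With no repressor bound, *haxJ* is transcribed.
So HaxJ is produced and active.
Indole is present, so NolV is inactive.
Required activator NolV is absent, so *wexN* is not transcribed.
So WexN is not produced.
With no repressor bound, *nerH* is transcribed.
So NerH is produced and active.
Rhamnulose is present, so YilC is inactive.
ppGpp is absent, so QuvR is active.
With repressor NerH bound, *yilL* is not transcribed.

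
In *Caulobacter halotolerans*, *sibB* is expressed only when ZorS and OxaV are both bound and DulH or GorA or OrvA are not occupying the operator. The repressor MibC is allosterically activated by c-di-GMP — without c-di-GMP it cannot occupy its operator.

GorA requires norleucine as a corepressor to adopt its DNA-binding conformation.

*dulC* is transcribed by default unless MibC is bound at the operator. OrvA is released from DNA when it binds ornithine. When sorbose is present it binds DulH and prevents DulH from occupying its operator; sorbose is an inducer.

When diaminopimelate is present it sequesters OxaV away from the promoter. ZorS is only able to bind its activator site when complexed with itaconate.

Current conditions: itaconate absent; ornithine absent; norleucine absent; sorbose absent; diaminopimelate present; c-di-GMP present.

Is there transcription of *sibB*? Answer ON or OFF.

Sorbose is absent, so DulH is active.
Norleucine is absent, so GorA is inactive.
Itaconate is absent, so ZorS is inactive.
Ornithine is absent, so OrvA is active.
Diaminopimelate is present, so OxaV is inactive.
With repressor DulH bound, *sibB* is not transcribed.

OFF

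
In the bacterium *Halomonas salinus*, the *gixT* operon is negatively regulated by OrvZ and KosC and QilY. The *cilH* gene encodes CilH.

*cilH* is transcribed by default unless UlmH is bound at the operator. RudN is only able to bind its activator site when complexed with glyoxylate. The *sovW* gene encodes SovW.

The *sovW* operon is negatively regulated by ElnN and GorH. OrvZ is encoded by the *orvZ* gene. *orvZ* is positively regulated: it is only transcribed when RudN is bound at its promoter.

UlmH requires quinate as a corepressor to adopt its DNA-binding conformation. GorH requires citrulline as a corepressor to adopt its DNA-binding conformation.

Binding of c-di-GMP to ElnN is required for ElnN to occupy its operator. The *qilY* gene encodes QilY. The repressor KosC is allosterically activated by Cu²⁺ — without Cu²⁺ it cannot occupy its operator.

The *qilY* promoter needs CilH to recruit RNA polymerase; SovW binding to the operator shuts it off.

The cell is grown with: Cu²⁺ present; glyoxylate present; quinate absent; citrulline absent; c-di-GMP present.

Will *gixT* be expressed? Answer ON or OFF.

OFF

Glyoxylate is present, so RudN is active.
No repressor is bound and RudN is active, so *orvZ* is transcribed.
So OrvZ is produced and active.
Cu²⁺ is present, so KosC is active.
Quinate is absent, so UlmH is inactive.
With no repressor bound, *cilH* is transcribed.
So CilH is produced and active.
c-di-GMP is present, so ElnN is active.
Citrulline is absent, so GorH is inactive.
With repressor ElnN bound, *sovW* is not transcribed.
So SovW is not produced.
No repressor is bound and CilH is active, so *qilY* is transcribed.
So QilY is produced and active.
With repressor OrvZ bound, *gixT* is not transcribed.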